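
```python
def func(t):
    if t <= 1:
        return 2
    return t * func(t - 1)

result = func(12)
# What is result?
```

func(12) = 12 * 11 * 10 * 9 * 8 * 7 * 6 * 5 * 4 * 3 * 2 * 2 = 958003200

Answer: 958003200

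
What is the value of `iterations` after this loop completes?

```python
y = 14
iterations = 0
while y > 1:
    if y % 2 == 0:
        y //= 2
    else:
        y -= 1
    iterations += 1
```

Steps to reduce 14 to 1
`iterations` takes the values: 0 → 1 → 2 → 3 → 4 → 5

Answer: 5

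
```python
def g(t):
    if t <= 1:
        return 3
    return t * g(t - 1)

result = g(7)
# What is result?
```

g(7) = 7 * 6 * 5 * 4 * 3 * 2 * 3 = 15120

Answer: 15120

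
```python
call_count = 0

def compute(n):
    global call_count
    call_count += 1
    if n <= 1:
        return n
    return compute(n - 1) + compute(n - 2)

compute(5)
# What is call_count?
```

Calls(n) = 1 + Calls(n-1) + Calls(n-2); Calls(0)=Calls(1)=1. For n=5 this gives 15.

Answer: 15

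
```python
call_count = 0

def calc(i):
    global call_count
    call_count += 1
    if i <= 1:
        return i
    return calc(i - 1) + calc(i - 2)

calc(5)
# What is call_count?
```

Calls(i) = 1 + Calls(i-1) + Calls(i-2); Calls(0)=Calls(1)=1. For i=5 this gives 15.

Answer: 15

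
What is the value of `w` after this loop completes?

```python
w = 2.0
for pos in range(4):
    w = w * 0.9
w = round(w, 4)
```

Exponential decay: 2.0 * 0.9^4
`w` takes the values: 2.0 → 1.8 → 1.62 → 1.458 → 1.3122

Answer: 1.3122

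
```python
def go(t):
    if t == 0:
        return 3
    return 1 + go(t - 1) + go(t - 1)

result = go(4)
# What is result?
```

go(t) = 1 + 2·go(t-1), go(0)=3. Closed form: (3+1)·2^4 - 1 = 63.

Answer: 63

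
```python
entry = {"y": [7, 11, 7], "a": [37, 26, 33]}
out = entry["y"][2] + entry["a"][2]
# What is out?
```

Trace:
`entry = {"y": [7, 11, 7], "a": [37, 26, 33]}` → entry = {'y': [7, 11, 7], 'a': [37, 26, 33]}
`out = entry["y"][2] + entry["a"][2]` → out = 40
So out = 40

Answer: 40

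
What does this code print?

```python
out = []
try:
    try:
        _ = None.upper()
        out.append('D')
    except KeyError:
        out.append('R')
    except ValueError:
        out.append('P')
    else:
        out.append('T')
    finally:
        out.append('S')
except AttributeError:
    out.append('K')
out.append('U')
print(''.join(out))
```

Execution trace: 'S' (finally) → 'K' (outer except AttributeError) → 'U' (after the try/except). Output: SKU

Answer: SKU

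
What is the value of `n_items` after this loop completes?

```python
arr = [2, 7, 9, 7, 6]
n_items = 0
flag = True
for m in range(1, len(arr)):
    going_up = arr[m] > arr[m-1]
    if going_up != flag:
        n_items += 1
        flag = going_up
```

Count direction changes in [2, 7, 9, 7, 6]
`n_items` takes the values: 0 → 1

Answer: 1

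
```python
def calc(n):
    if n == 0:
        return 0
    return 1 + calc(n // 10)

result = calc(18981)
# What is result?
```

Count of digits of 18981: 5

Answer: 5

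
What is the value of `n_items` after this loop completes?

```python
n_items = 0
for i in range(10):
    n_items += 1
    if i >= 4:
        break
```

Loop breaks when i reaches 4, n_items is 5
`n_items` takes the values: 0 → 1 → 2 → 3 → 4 → 5

Answer: 5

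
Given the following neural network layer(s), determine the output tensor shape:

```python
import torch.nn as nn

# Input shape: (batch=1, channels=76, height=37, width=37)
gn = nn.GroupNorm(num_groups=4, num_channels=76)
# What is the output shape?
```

Input: (1, 76, 37, 37) -> Output: (1, 76, 37, 37)

Answer: (1, 76, 37, 37)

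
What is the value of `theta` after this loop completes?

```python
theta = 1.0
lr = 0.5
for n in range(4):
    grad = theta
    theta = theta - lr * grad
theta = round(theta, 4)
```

Gradient descent: w = 1.0 * (1 - 0.5)^4
`theta` takes the values: 1.0 → 0.5 → 0.25 → 0.125 → 0.0625

Answer: 0.0625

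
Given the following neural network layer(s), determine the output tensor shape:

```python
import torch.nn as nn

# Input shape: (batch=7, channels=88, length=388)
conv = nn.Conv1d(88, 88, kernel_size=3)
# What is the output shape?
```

Input: (7, 88, 388) -> Output: (7, 88, 386)

Answer: (7, 88, 386)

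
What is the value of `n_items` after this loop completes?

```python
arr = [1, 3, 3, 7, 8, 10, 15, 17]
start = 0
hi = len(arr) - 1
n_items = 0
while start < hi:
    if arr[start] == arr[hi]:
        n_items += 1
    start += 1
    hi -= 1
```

Count matching pairs from ends
`n_items` takes the values: 0

Answer: 0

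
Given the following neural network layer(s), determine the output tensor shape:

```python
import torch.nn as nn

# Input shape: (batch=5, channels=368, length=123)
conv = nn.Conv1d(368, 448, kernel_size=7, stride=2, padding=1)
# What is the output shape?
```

Input: (5, 368, 123) -> Output: (5, 448, 60)

Answer: (5, 448, 60)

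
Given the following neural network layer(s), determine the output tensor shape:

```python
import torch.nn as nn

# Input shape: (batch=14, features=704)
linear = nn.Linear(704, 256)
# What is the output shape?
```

Input: (14, 704) -> Output: (14, 256)

Answer: (14, 256)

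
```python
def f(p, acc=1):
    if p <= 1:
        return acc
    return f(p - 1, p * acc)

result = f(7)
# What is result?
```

Accumulator trace (n, acc): (7, 1) -> (6, 7) -> (5, 42) -> (4, 210) -> (3, 840) -> (2, 2520) -> (1, 5040) -> return 5040

Answer: 5040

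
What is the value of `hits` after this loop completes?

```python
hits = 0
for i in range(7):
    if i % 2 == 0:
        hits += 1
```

Count numbers divisible by 2 in range(7)
`hits` takes the values: 0 → 1 → 2 → 3 → 4

Answer: 4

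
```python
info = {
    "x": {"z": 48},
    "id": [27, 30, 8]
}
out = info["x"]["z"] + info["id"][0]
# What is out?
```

Trace:
`info = { ...` → info = {'x': {'z': 48}, 'id': [27, 30, 8]}
`out = info["x"]["z"] + info["id"][0]` → out = 75
So out = 75

Answer: 75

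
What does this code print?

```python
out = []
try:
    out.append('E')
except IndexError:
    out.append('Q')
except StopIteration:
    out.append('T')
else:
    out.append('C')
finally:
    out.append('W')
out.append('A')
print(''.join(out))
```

Execution trace: 'E' (try body, no exception) → 'C' (else) → 'W' (finally) → 'A' (after the try/except). Output: ECWA

Answer: ECWA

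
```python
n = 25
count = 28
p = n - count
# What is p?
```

Trace:
`n = 25` → n = 25
`count = 28` → count = 28
`p = n - count` → p = -3
So p = -3

Answer: -3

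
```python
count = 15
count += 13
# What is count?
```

Trace:
`count = 15` → count = 15
`count += 13` → count = 28
So count = 28

Answer: 28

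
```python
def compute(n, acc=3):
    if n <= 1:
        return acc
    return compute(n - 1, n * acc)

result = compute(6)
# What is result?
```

Accumulator trace (n, acc): (6, 3) -> (5, 18) -> (4, 90) -> (3, 360) -> (2, 1080) -> (1, 2160) -> return 2160

Answer: 2160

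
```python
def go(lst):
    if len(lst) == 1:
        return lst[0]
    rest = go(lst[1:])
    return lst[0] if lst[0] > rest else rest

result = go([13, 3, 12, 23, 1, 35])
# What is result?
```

Recursive max over [13, 3, 12, 23, 1, 35] = 35

Answer: 35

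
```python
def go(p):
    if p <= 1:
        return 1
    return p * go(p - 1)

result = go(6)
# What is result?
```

go(6) = 6 * 5 * 4 * 3 * 2 * 1 = 720

Answer: 720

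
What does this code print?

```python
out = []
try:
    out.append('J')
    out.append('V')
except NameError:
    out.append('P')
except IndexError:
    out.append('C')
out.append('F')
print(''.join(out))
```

Execution trace: 'J' (try body) → 'V' (try body, no exception) → 'F' (after the try/except). Output: JVF

Answer: JVF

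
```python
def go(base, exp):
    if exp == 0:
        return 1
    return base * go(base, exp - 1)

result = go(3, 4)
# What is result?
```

go(3, 4) = 3 * 3 * 3 * 3 = 81

Answer: 81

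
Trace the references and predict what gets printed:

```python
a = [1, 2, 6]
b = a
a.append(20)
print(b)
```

Key concept: basic list aliasing.
Step by step:
`a = [1, 2, 6]` → a = [1, 2, 6]
`b = a` → b = [1, 2, 6] (same object as a)
`a.append(20)` → a = [1, 2, 6, 20] (same object as b); b = [1, 2, 6, 20] (same object as a)
`print(b)` → prints [1, 2, 6, 20]

Answer: [1, 2, 6, 20]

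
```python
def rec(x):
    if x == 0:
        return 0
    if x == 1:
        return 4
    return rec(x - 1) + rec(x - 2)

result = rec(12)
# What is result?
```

Build up from base cases: rec(0)=0, rec(1)=4, rec(2)=4, rec(3)=8, rec(4)=12, rec(5)=20, rec(6)=32, ..., rec(12)=576

Answer: 576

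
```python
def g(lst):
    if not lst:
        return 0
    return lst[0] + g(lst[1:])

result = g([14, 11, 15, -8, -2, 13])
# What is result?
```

14 + 11 + 15 + (-8) + (-2) + 13 + 0 = 43

Answer: 43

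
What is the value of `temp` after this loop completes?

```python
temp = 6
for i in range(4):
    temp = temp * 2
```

Multiply by 2, 4 times: 6 * 2^4 = 96
`temp` takes the values: 6 → 12 → 24 → 48 → 96

Answer: 96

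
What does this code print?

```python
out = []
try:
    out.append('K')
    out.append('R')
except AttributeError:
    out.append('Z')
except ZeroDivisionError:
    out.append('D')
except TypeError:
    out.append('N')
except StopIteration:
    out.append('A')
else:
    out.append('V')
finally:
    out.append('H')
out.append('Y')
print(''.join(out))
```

Execution trace: 'K' (try body) → 'R' (try body, no exception) → 'V' (else) → 'H' (finally) → 'Y' (after the try/except). Output: KRVHY

Answer: KRVHY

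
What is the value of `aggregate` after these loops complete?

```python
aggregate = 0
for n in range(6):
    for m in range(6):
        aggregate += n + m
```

Sum of all n+m for n,m in 6x6
`aggregate` takes the values: 0 → 1 → 3 → 6 → 10 → 15 → 16 → 18 → 21 → 25 → 30 → 36 → 38 → 41 → 45 → 50 → 56 → 63 → 66 → 70 → 75 → 81 → 88 → 96 → 100 → 105 → 111 → 118 → 126 → 135 → 140 → 146 → 153 → 161 → 170 → 180

Answer: 180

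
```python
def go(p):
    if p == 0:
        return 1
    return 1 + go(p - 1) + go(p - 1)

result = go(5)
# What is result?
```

go(p) = 1 + 2·go(p-1), go(0)=1. Closed form: (1+1)·2^5 - 1 = 63.

Answer: 63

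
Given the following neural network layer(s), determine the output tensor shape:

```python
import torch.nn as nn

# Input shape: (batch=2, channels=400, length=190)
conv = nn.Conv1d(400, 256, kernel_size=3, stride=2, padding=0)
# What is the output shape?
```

Input: (2, 400, 190) -> Output: (2, 256, 94)

Answer: (2, 256, 94)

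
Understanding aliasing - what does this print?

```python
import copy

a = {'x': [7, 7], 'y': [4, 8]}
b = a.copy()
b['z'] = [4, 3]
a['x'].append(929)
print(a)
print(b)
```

Key concept: shallow copy of dict with mutable values.
Step by step:
`a = {'x': [7, 7], 'y': [4, 8]}` → a = {'x': [7, 7], 'y': [4, 8]}
`b = a.copy()` → b = {'x': [7, 7], 'y': [4, 8]}
`b['z'] = [4, 3]` → b = {'x': [7, 7], 'y': [4, 8], 'z': [4, 3]}
`a['x'].append(929)` → a = {'x': [7, 7, 929], 'y': [4, 8]}; b = {'x': [7, 7, 929], 'y': [4, 8], 'z': [4, 3]}
`print(a)` → prints {'x': [7, 7, 929], 'y': [4, 8]}
`print(b)` → prints {'x': [7, 7, 929], 'y': [4, 8], 'z': [4, 3]}

Answer:
{'x': [7, 7, 929], 'y': [4, 8]}
{'x': [7, 7, 929], 'y': [4, 8], 'z': [4, 3]}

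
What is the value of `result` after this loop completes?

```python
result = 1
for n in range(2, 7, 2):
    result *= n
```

Product of even numbers 2 to 6
`result` takes the values: 1 → 2 → 8 → 48

Answer: 48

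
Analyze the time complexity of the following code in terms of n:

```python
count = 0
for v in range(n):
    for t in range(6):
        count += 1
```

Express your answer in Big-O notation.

Each loop level contributes: n × 1. Multiplying the contributions gives O(n).

Answer: O(n)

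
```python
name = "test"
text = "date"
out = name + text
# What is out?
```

Trace:
`name = "test"` → name = 'test'
`text = "date"` → text = 'date'
`out = name + text` → out = 'testdate'
So out = 'testdate'

Answer: 'testdate'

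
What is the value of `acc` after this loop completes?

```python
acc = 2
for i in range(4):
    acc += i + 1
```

Start at 2, add 1 to 4 = 12
`acc` takes the values: 2 → 3 → 5 → 8 → 12

Answer: 12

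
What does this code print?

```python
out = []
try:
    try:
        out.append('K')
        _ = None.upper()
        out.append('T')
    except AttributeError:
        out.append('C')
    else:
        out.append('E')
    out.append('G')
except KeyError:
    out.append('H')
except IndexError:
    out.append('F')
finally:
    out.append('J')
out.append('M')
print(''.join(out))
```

Execution trace: 'K' (inner try body) → 'C' (inner except AttributeError) → 'G' (try body, no exception) → 'J' (finally) → 'M' (after the try/except). Output: KCGJM

Answer: KCGJM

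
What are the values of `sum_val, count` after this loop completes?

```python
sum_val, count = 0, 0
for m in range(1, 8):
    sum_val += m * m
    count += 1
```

Sum of squares and count
`sum_val, count` takes the values: (0, 0) → (1, 0) → (1, 1) → (5, 1) → (5, 2) → (14, 2) → (14, 3) → (30, 3) → (30, 4) → (55, 4) → (55, 5) → (91, 5) → (91, 6) → (140, 6) → (140, 7)

Answer: 140, 7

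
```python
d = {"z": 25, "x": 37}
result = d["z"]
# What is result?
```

Trace:
`d = {"z": 25, "x": 37}` → d = {'z': 25, 'x': 37}
`result = d["z"]` → result = 25
So result = 25

Answer: 25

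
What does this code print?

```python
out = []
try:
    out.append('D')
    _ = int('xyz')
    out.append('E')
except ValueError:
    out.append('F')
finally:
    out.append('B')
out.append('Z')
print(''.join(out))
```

Execution trace: 'D' (try body) → 'F' (except ValueError) → 'B' (finally) → 'Z' (after the try/except). Output: DFBZ

Answer: DFBZ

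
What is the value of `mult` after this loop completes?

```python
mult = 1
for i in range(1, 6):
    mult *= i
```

5! = 120
`mult` takes the values: 1 → 2 → 6 → 24 → 120

Answer: 120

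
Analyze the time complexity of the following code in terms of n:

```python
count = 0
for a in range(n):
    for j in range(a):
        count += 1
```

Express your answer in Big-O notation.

Each loop level contributes: n × n. Multiplying the contributions gives O(n^2).

Answer: O(n^2)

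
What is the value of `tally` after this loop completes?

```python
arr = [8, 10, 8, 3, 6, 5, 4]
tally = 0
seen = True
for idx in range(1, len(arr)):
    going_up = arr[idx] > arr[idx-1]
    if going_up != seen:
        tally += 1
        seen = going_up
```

Count direction changes in [8, 10, 8, 3, 6, 5, 4]
`tally` takes the values: 0 → 1 → 2 → 3

Answer: 3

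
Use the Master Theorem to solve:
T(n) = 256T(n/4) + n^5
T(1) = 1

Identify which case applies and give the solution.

a=256, b=4, f(n)=n^5. log_4(256) = 4. Since c=5 > 4 and the regularity condition holds (256(n/4)^5 = (256/4^5)n^5 with 256/4^5 < 1), Case 3 applies: T(n) = Θ(f(n)) = O(n^5).

Answer: O(n^5) - Case 3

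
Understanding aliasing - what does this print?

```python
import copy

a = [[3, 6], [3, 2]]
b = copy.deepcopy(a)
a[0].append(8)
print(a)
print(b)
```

Key concept: deep copy is fully independent.
Step by step:
`a = [[3, 6], [3, 2]]` → a = [[3, 6], [3, 2]]
`b = copy.deepcopy(a)` → b = [[3, 6], [3, 2]]
`a[0].append(8)` → a = [[3, 6, 8], [3, 2]]
`print(a)` → prints [[3, 6, 8], [3, 2]]
`print(b)` → prints [[3, 6], [3, 2]]

Answer:
[[3, 6, 8], [3, 2]]
[[3, 6], [3, 2]]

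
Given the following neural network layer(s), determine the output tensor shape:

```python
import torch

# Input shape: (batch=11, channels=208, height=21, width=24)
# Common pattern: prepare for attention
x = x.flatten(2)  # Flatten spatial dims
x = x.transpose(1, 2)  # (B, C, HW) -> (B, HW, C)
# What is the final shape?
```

Input: (11, 208, 21, 24) -> after flatten(2): (11, 208, 504) -> Output: (11, 504, 208)

Answer: (11, 504, 208)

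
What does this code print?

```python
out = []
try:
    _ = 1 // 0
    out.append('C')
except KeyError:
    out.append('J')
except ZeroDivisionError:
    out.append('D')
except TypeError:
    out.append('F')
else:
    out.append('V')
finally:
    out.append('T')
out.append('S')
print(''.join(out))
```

Execution trace: 'D' (except ZeroDivisionError) → 'T' (finally) → 'S' (after the try/except). Output: DTS

Answer: DTS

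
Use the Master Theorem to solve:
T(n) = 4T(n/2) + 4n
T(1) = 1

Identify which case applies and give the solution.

a=4, b=2, f(n)=4n. log_2(4) = 2. Since c=1 < 2, Case 1 applies: T(n) = Θ(n^log_b(a)) = O(n^2).

Answer: O(n^2) - Case 1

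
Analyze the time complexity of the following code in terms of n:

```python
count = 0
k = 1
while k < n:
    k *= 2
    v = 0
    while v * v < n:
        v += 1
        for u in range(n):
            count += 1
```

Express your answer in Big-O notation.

Each loop level contributes: log n × √n × n. Multiplying the contributions gives O(n√n log n).

Answer: O(n√n log n)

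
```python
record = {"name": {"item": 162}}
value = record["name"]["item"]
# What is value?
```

Trace:
`record = {"name": {"item": 162}}` → record = {'name': {'item': 162}}
`value = record["name"]["item"]` → value = 162
So value = 162

Answer: 162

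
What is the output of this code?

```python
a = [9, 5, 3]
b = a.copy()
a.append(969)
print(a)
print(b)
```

Key concept: list.copy() creates independent copy.
Step by step:
`a = [9, 5, 3]` → a = [9, 5, 3]
`b = a.copy()` → b = [9, 5, 3]
`a.append(969)` → a = [9, 5, 3, 969]
`print(a)` → prints [9, 5, 3, 969]
`print(b)` → prints [9, 5, 3]

Answer:
[9, 5, 3, 969]
[9, 5, 3]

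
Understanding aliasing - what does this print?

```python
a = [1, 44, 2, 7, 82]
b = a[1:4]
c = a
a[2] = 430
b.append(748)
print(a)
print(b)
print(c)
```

Key concept: slice vs alias.
Step by step:
`a = [1, 44, 2, 7, 82]` → a = [1, 44, 2, 7, 82]
`b = a[1:4]` → b = [44, 2, 7]
`c = a` → c = [1, 44, 2, 7, 82] (same object as a)
`a[2] = 430` → a = [1, 44, 430, 7, 82] (same object as c); c = [1, 44, 430, 7, 82] (same object as a)
`b.append(748)` → b = [44, 2, 7, 748]
`print(a)` → prints [1, 44, 430, 7, 82]
`print(b)` → prints [44, 2, 7, 748]
`print(c)` → prints [1, 44, 430, 7, 82]

Answer:
[1, 44, 430, 7, 82]
[44, 2, 7, 748]
[1, 44, 430, 7, 82]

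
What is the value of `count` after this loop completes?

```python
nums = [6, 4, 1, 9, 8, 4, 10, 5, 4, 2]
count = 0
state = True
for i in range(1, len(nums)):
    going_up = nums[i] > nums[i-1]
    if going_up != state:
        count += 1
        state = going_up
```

Count direction changes in [6, 4, 1, 9, 8, 4, 10, 5, 4, 2]
`count` takes the values: 0 → 1 → 2 → 3 → 4 → 5

Answer: 5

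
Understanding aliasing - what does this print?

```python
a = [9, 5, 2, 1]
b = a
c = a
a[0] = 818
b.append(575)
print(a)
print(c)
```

Key concept: multiple aliases.
Step by step:
`a = [9, 5, 2, 1]` → a = [9, 5, 2, 1]
`b = a` → b = [9, 5, 2, 1] (same object as a)
`c = a` → c = [9, 5, 2, 1] (same object as a, b)
`a[0] = 818` → a = [818, 5, 2, 1] (same object as b, c); b = [818, 5, 2, 1] (same object as a, c); c = [818, 5, 2, 1] (same object as a, b)
`b.append(575)` → a = [818, 5, 2, 1, 575] (same object as b, c); b = [818, 5, 2, 1, 575] (same object as a, c); c = [818, 5, 2, 1, 575] (same object as a, b)
`print(a)` → prints [818, 5, 2, 1, 575]
`print(c)` → prints [818, 5, 2, 1, 575]

Answer:
[818, 5, 2, 1, 575]
[818, 5, 2, 1, 575]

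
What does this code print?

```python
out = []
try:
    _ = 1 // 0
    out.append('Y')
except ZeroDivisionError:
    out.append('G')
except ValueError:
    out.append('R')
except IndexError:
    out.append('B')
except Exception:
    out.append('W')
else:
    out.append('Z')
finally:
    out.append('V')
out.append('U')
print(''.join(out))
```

Execution trace: 'G' (except ZeroDivisionError) → 'V' (finally) → 'U' (after the try/except). Output: GVU

Answer: GVU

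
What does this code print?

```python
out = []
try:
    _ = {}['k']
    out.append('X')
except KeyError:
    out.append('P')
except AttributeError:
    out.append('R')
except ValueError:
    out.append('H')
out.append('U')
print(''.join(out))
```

Execution trace: 'P' (except KeyError) → 'U' (after the try/except). Output: PU

Answer: PU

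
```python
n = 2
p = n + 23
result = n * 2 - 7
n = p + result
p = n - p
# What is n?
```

Trace:
`n = 2` → n = 2
`p = n + 23` → p = 25
`result = n * 2 - 7` → result = -3
`n = p + result` → n = 22
`p = n - p` → p = -3
So n = 22

Answer: 22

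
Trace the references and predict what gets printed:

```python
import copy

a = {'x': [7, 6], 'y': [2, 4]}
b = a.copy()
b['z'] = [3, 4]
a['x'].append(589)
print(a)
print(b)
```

Key concept: shallow copy of dict with mutable values.
Step by step:
`a = {'x': [7, 6], 'y': [2, 4]}` → a = {'x': [7, 6], 'y': [2, 4]}
`b = a.copy()` → b = {'x': [7, 6], 'y': [2, 4]}
`b['z'] = [3, 4]` → b = {'x': [7, 6], 'y': [2, 4], 'z': [3, 4]}
`a['x'].append(589)` → a = {'x': [7, 6, 589], 'y': [2, 4]}; b = {'x': [7, 6, 589], 'y': [2, 4], 'z': [3, 4]}
`print(a)` → prints {'x': [7, 6, 589], 'y': [2, 4]}
`print(b)` → prints {'x': [7, 6, 589], 'y': [2, 4], 'z': [3, 4]}

Answer:
{'x': [7, 6, 589], 'y': [2, 4]}
{'x': [7, 6, 589], 'y': [2, 4], 'z': [3, 4]}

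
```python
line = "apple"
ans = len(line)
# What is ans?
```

Trace:
`line = "apple"` → line = 'apple'
`ans = len(line)` → ans = 5
So ans = 5

Answer: 5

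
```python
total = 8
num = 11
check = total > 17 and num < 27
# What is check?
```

Trace:
`total = 8` → total = 8
`num = 11` → num = 11
`check = total > 17 and num < 27` → check = False
So check = False

Answer: False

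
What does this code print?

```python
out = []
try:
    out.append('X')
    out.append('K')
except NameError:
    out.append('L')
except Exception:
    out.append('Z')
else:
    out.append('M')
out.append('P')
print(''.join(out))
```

Execution trace: 'X' (try body) → 'K' (try body, no exception) → 'M' (else) → 'P' (after the try/except). Output: XKMP

Answer: XKMP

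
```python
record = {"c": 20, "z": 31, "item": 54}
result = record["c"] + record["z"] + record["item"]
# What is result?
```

Trace:
`record = {"c": 20, "z": 31, "item": 54}` → record = {'c': 20, 'z': 31, 'item': 54}
`result = record["c"] + record["z"] + record["item"]` → result = 105
So result = 105

Answer: 105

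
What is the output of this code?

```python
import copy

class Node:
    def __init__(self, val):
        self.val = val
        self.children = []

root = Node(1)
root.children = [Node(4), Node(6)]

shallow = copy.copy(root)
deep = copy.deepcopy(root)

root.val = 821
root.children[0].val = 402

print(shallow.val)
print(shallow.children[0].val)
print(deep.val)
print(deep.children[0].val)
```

Key concept: deep copy with custom objects.
Step by step:
`root = Node(1)` → root = Node(val=1, children=[])
`root.children = [Node(4), Node(6)]` → root = Node(val=1, children=[Node(val=4, children=[]), Node(val=6, children=[])])
`shallow = copy.copy(root)` → shallow = Node(val=1, children=[Node(val=4, children=[]), Node(val=6, children=[])])
`deep = copy.deepcopy(root)` → deep = Node(val=1, children=[Node(val=4, children=[]), Node(val=6, children=[])])
`root.val = 821` → root = Node(val=821, children=[Node(val=4, children=[]), Node(val=6, children=[])])
`root.children[0].val = 402` → root = Node(val=821, children=[Node(val=402, children=[]), Node(val=6, children=[])]); shallow = Node(val=1, children=[Node(val=402, children=[]), Node(val=6, children=[])])
`print(shallow.val)` → prints 1
`print(shallow.children[0].val)` → prints 402
`print(deep.val)` → prints 1
`print(deep.children[0].val)` → prints 4

Answer:
1
402
1
4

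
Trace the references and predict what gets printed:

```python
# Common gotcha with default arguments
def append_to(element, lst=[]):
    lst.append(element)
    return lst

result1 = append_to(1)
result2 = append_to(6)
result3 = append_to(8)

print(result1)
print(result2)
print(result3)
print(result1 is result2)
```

Key concept: mutable default argument gotcha.
Step by step:
`result1 = append_to(1)` → result1 = [1]
`result2 = append_to(6)` → result1 = [1, 6] (same object as result2); result2 = [1, 6] (same object as result1)
`result3 = append_to(8)` → result1 = [1, 6, 8] (same object as result2, result3); result2 = [1, 6, 8] (same object as result1, result3); result3 = [1, 6, 8] (same object as result1, result2)
`print(result1)` → prints [1, 6, 8]
`print(result2)` → prints [1, 6, 8]
`print(result3)` → prints [1, 6, 8]
`print(result1 is result2)` → prints True

Answer:
[1, 6, 8]
[1, 6, 8]
[1, 6, 8]
True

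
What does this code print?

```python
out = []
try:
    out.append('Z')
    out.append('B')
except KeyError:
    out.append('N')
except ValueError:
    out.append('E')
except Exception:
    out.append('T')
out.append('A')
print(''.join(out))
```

Execution trace: 'Z' (try body) → 'B' (try body, no exception) → 'A' (after the try/except). Output: ZBA

Answer: ZBA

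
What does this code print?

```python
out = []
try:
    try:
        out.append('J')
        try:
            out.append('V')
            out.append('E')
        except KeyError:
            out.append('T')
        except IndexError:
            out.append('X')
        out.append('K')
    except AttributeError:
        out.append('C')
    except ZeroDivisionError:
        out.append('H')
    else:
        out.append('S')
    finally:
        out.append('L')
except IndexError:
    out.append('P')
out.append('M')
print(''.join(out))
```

Execution trace: 'J' (try body) → 'V' (inner try body) → 'E' (inner try body, no exception) → 'K' (try body, no exception) → 'S' (else) → 'L' (finally) → 'M' (after the try/except). Output: JVEKSLM

Answer: JVEKSLM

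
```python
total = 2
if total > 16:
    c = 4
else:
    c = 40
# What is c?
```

Trace:
`total = 2` → total = 2
`if total > 16: ...` → total > 16 is False, take else branch → c = 40
So c = 40

Answer: 40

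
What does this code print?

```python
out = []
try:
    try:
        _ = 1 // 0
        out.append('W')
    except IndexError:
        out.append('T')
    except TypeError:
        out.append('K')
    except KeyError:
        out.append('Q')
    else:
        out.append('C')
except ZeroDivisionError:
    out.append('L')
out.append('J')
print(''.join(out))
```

Execution trace: 'L' (outer except ZeroDivisionError) → 'J' (after the try/except). Output: LJ

Answer: LJ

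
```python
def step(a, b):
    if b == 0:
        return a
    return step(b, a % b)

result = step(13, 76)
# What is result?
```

step(13, 76) -> step(76, 13) -> step(13, 11) -> step(11, 2) -> step(2, 1) -> step(1, 0) -> 1

Answer: 1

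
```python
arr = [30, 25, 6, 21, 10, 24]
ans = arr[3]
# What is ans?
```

Trace:
`arr = [30, 25, 6, 21, 10, 24]` → arr = [30, 25, 6, 21, 10, 24]
`ans = arr[3]` → ans = 21
So ans = 21

Answer: 21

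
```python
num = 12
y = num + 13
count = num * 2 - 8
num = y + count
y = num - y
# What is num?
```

Trace:
`num = 12` → num = 12
`y = num + 13` → y = 25
`count = num * 2 - 8` → count = 16
`num = y + count` → num = 41
`y = num - y` → y = 16
So num = 41

Answer: 41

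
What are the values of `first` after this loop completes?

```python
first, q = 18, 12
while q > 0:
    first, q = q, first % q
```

GCD of 18 and 12
`first` takes the values: 18 → 12 → 6

Answer: 6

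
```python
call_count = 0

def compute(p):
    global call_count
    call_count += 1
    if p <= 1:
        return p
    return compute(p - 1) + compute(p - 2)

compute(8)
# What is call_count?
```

Calls(p) = 1 + Calls(p-1) + Calls(p-2); Calls(0)=Calls(1)=1. For p=8 this gives 67.

Answer: 67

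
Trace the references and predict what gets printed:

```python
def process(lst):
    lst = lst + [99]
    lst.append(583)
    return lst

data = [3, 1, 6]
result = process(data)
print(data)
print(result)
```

Key concept: rebinding parameter vs mutation.
Step by step:
`data = [3, 1, 6]` → data = [3, 1, 6]
`result = process(data)` → result = [3, 1, 6, 99, 583]
`print(data)` → prints [3, 1, 6]
`print(result)` → prints [3, 1, 6, 99, 583]

Answer:
[3, 1, 6]
[3, 1, 6, 99, 583]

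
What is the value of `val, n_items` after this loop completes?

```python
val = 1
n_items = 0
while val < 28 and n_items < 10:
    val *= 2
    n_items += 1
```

Double until >= 28 or 10 iterations
`val, n_items` takes the values: (1, 0) → (2, 0) → (2, 1) → (4, 1) → (4, 2) → (8, 2) → (8, 3) → (16, 3) → (16, 4) → (32, 4) → (32, 5)

Answer: 32, 5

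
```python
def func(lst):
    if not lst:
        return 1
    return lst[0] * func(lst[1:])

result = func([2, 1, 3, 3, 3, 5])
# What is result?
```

Product over [2, 1, 3, 3, 3, 5] = 2 * 1 * 3 * 3 * 3 * 5 = 270

Answer: 270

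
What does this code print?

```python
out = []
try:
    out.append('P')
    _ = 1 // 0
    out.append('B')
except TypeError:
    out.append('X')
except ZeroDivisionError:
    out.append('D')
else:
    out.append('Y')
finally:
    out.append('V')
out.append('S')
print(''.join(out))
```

Execution trace: 'P' (try body) → 'D' (except ZeroDivisionError) → 'V' (finally) → 'S' (after the try/except). Output: PDVS

Answer: PDVS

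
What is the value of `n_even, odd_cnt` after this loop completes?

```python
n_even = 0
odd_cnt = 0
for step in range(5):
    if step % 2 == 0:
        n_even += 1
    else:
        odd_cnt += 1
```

Count evens and odds in range(5)
`n_even, odd_cnt` takes the values: (0, 0) → (1, 0) → (1, 1) → (2, 1) → (2, 2) → (3, 2)

Answer: 3, 2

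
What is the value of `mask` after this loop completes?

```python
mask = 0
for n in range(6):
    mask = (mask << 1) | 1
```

Build 6 consecutive 1-bits: 0b111111
`mask` takes the values: 0 → 1 → 3 → 7 → 15 → 31 → 63

Answer: 63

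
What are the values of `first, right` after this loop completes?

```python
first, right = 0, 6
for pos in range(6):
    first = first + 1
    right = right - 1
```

first goes 0→6, right goes 6→0
`first, right` takes the values: (0, 6) → (1, 6) → (1, 5) → (2, 5) → (2, 4) → (3, 4) → (3, 3) → (4, 3) → (4, 2) → (5, 2) → (5, 1) → (6, 1) → (6, 0)

Answer: 6, 0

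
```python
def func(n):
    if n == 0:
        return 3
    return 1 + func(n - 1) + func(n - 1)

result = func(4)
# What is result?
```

func(n) = 1 + 2·func(n-1), func(0)=3. Closed form: (3+1)·2^4 - 1 = 63.

Answer: 63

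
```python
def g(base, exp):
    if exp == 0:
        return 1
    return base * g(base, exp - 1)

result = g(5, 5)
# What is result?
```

g(5, 5) = 5 * 5 * 5 * 5 * 5 = 3125

Answer: 3125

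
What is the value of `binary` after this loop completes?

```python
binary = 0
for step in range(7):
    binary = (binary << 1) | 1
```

Build 7 consecutive 1-bits: 0b1111111
`binary` takes the values: 0 → 1 → 3 → 7 → 15 → 31 → 63 → 127

Answer: 127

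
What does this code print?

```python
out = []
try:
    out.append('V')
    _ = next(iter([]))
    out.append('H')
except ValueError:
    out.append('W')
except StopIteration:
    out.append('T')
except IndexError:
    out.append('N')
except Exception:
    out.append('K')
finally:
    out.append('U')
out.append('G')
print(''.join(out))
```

Execution trace: 'V' (try body) → 'T' (except StopIteration) → 'U' (finally) → 'G' (after the try/except). Output: VTUG

Answer: VTUG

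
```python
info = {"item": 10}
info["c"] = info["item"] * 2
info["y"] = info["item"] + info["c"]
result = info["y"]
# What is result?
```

Trace:
`info = {"item": 10}` → info = {'item': 10}
`info["c"] = info["item"] * 2` → info = {'item': 10, 'c': 20}
`info["y"] = info["item"] + info["c"]` → info = {'item': 10, 'c': 20, 'y': 30}
`result = info["y"]` → result = 30
So result = 30

Answer: 30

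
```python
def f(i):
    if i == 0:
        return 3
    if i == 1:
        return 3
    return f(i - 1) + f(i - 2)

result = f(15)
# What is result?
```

Build up from base cases: f(0)=3, f(1)=3, f(2)=6, f(3)=9, f(4)=15, f(5)=24, f(6)=39, ..., f(15)=2961

Answer: 2961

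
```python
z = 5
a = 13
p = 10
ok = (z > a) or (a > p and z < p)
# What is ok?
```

Trace:
`z = 5` → z = 5
`a = 13` → a = 13
`p = 10` → p = 10
`ok = (z > a) or (a > p and z < p)` → ok = True
So ok = True

Answer: True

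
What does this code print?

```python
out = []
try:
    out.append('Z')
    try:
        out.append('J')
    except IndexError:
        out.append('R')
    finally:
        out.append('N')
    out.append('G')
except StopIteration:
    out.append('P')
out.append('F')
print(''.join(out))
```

Execution trace: 'Z' (try body) → 'J' (inner try body, no exception) → 'N' (inner finally) → 'G' (try body, no exception) → 'F' (after the try/except). Output: ZJNGF

Answer: ZJNGF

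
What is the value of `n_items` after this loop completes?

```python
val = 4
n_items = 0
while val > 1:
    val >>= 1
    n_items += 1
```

Count right shifts until 1
`n_items` takes the values: 0 → 1 → 2

Answer: 2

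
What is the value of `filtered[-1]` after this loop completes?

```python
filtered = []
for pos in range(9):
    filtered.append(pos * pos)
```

Last element of squares 0 to 8
`filtered` takes the values: [] → [0] → [0, 1] → [0, 1, 4] → [0, 1, 4, 9] → [0, 1, 4, 9, 16] → [0, 1, 4, 9, 16, 25] → [0, 1, 4, 9, 16, 25, 36] → [0, 1, 4, 9, 16, 25, 36, 49] → [0, 1, 4, 9, 16, 25, 36, 49, 64]
So `filtered[-1]` = 64

Answer: 64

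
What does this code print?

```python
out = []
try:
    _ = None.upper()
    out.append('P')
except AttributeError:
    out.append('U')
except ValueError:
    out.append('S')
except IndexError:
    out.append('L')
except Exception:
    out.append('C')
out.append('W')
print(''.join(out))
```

Execution trace: 'U' (except AttributeError) → 'W' (after the try/except). Output: UW

Answer: UW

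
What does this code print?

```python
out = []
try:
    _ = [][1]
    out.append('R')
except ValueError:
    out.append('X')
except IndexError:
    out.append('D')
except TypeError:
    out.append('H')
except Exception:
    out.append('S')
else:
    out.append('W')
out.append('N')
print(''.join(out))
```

Execution trace: 'D' (except IndexError) → 'N' (after the try/except). Output: DN

Answer: DN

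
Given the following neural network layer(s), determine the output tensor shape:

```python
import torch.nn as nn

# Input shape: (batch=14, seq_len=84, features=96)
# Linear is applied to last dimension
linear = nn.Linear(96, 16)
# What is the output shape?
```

Input: (14, 84, 96) -> Output: (14, 84, 16)

Answer: (14, 84, 16)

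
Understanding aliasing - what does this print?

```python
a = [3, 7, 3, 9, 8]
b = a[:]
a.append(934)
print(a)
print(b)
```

Key concept: slice [:] creates copy.
Step by step:
`a = [3, 7, 3, 9, 8]` → a = [3, 7, 3, 9, 8]
`b = a[:]` → b = [3, 7, 3, 9, 8]
`a.append(934)` → a = [3, 7, 3, 9, 8, 934]
`print(a)` → prints [3, 7, 3, 9, 8, 934]
`print(b)` → prints [3, 7, 3, 9, 8]

Answer:
[3, 7, 3, 9, 8, 934]
[3, 7, 3, 9, 8]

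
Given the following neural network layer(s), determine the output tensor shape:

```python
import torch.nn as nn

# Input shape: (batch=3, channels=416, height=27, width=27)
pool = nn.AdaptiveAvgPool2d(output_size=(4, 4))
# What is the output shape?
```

Input: (3, 416, 27, 27) -> Output: (3, 416, 4, 4)

Answer: (3, 416, 4, 4)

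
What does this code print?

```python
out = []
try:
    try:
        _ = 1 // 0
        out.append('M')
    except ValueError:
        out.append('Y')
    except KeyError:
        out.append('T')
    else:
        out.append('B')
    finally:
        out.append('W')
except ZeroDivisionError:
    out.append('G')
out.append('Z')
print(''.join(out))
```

Execution trace: 'W' (finally) → 'G' (outer except ZeroDivisionError) → 'Z' (after the try/except). Output: WGZ

Answer: WGZ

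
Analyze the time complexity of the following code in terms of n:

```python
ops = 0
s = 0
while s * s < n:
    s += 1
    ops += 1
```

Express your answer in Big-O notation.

Each loop level contributes: √n. Multiplying the contributions gives O(√n).

Answer: O(√n)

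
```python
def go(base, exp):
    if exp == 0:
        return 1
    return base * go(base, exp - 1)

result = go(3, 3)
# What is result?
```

go(3, 3) = 3 * 3 * 3 = 27

Answer: 27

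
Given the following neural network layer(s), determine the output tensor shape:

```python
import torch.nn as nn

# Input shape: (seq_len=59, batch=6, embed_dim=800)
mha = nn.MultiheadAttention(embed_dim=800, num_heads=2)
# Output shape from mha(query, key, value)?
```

Input: (59, 6, 800) -> Output: (59, 6, 800)

Answer: (59, 6, 800)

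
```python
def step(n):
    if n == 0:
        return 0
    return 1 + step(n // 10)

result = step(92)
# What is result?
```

Count of digits of 92: 2

Answer: 2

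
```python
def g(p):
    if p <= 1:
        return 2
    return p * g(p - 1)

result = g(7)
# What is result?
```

g(7) = 7 * 6 * 5 * 4 * 3 * 2 * 2 = 10080

Answer: 10080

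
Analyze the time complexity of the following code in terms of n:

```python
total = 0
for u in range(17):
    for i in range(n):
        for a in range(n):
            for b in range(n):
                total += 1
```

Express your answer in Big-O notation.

Each loop level contributes: 1 × n × n × n. Multiplying the contributions gives O(n^3).

Answer: O(n^3)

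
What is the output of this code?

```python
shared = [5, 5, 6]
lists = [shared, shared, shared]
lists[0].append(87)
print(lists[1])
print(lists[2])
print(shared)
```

Key concept: list of same reference.
Step by step:
`shared = [5, 5, 6]` → shared = [5, 5, 6]
`lists = [shared, shared, shared]` → lists = [[5, 5, 6], [5, 5, 6], [5, 5, 6]]
`lists[0].append(87)` → shared = [5, 5, 6, 87]; lists = [[5, 5, 6, 87], [5, 5, 6, 87], [5, 5, 6, 87]]
`print(lists[1])` → prints [5, 5, 6, 87]
`print(lists[2])` → prints [5, 5, 6, 87]
`print(shared)` → prints [5, 5, 6, 87]

Answer:
[5, 5, 6, 87]
[5, 5, 6, 87]
[5, 5, 6, 87]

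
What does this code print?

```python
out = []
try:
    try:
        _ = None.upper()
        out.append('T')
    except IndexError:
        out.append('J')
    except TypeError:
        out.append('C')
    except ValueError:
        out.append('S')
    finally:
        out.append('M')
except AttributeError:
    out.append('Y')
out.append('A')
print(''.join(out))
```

Execution trace: 'M' (finally) → 'Y' (outer except AttributeError) → 'A' (after the try/except). Output: MYA

Answer: MYA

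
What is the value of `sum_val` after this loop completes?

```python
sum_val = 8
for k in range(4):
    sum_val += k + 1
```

Start at 8, add 1 to 4 = 18
`sum_val` takes the values: 8 → 9 → 11 → 14 → 18

Answer: 18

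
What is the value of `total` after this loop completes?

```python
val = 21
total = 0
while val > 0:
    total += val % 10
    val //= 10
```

Sum digits of 21
`total` takes the values: 0 → 1 → 3

Answer: 3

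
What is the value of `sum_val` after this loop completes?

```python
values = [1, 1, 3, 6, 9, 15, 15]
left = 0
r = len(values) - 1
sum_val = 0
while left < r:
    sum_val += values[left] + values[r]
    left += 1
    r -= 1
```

Sum of pairs from ends
`sum_val` takes the values: 0 → 16 → 32 → 44

Answer: 44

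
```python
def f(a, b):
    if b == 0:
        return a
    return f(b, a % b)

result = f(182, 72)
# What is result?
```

f(182, 72) -> f(72, 38) -> f(38, 34) -> f(34, 4) -> f(4, 2) -> f(2, 0) -> 2

Answer: 2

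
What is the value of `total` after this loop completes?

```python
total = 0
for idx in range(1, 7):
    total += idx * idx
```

Sum of squares 1² to 6² = 91
`total` takes the values: 0 → 1 → 5 → 14 → 30 → 55 → 91

Answer: 91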